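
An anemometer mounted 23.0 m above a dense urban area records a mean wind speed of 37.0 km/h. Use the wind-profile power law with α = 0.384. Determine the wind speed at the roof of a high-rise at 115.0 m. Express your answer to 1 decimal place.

Power-law profile: V₂ = V₁ · (z₂/z₁)^α
V₂ = 37.0 × (115.0/23.0)^0.384 = 37.0 × (5.0000)^0.384
    = 37.0 × 1.8553 = 68.6446 km/h

68.6 km/h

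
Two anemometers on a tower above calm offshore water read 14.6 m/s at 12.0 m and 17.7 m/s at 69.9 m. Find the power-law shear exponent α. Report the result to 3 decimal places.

Power law: V₂/V₁ = (z₂/z₁)^α ⇒ α = ln(V₂/V₁) / ln(z₂/z₁)
α = ln(17.7/14.6) / ln(69.9/12.0) = ln(1.2123) / ln(5.8250)
  = 0.19254 / 1.76216 = 0.10927

α ≈ 0.109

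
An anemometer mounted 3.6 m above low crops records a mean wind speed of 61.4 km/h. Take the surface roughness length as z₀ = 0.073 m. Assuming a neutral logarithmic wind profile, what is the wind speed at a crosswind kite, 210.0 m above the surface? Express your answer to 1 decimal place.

125.4 km/h

Log law: V(z) ∝ ln(z/z₀), so V₂/V₁ = ln(z₂/z₀) / ln(z₁/z₀).
ln(210.0/0.073) = 7.9644, ln(3.6/0.073) = 3.8982
V₂ = 61.4 × 7.9644/3.8982 = 61.4 × 2.0431 = 125.4452 km/h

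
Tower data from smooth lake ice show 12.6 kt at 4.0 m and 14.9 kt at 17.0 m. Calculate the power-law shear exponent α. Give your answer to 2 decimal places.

Power law: V₂/V₁ = (z₂/z₁)^α ⇒ α = ln(V₂/V₁) / ln(z₂/z₁)
α = ln(14.9/12.6) / ln(17.0/4.0) = ln(1.1825) / ln(4.2500)
  = 0.16766 / 1.44692 = 0.11588

α ≈ 0.12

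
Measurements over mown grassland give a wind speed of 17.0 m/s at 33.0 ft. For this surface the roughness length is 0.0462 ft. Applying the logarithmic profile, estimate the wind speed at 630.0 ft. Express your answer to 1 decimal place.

24.6 m/s

Log law: V(z) ∝ ln(z/z₀), so V₂/V₁ = ln(z₂/z₀) / ln(z₁/z₀).
ln(630.0/0.0462) = 9.5205, ln(33.0/0.0462) = 6.5713
V₂ = 17.0 × 9.5205/6.5713 = 17.0 × 1.4488 = 24.6297 m/s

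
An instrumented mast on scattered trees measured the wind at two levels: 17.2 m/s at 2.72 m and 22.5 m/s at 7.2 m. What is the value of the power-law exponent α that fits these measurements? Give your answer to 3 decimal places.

α ≈ 0.276

Power law: V₂/V₁ = (z₂/z₁)^α ⇒ α = ln(V₂/V₁) / ln(z₂/z₁)
α = ln(22.5/17.2) / ln(7.2/2.72) = ln(1.3081) / ln(2.6471)
  = 0.26861 / 0.97345 = 0.27593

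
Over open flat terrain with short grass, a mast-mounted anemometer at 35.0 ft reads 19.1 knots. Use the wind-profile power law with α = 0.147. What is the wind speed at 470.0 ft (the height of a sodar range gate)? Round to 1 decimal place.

Power-law profile: V₂ = V₁ · (z₂/z₁)^α
V₂ = 19.1 × (470.0/35.0)^0.147 = 19.1 × (13.4286)^0.147
    = 19.1 × 1.4649 = 27.9804 knots

28.0 knots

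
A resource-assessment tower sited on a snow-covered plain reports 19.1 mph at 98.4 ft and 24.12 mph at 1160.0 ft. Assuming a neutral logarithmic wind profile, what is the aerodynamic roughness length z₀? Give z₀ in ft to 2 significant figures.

z₀ ≈ 0.0082 ft

Log law: V(z) ∝ ln(z/z₀). With r = V₁/V₂ = 19.1/24.12 = 0.79187,
r · ln(z₂/z₀) = ln(z₁/z₀) ⇒ ln z₀ = (ln z₁ − r·ln z₂)/(1 − r)
ln z₀ = (4.58904 − 0.79187×7.05618) / 0.20813 = -4.7979
z₀ = exp(-4.7979) = 0.008247 ft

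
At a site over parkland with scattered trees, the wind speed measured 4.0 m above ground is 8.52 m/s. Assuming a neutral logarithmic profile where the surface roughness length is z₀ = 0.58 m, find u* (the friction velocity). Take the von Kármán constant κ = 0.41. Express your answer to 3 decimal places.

Log law: V(z) = (u*/κ) · ln(z/z₀) ⇒ u* = κ · V / ln(z/z₀)
u* = 0.41 × 8.52 / ln(4.0/0.58) = 0.41 × 8.52 / 1.9310
   = 3.4932 / 1.9310 = 1.8090 m/s

u* ≈ 1.809 m/s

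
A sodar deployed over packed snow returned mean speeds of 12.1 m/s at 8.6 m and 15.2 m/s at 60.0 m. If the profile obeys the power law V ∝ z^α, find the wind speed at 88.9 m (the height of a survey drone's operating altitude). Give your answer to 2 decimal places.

15.92 m/s

First find α: α = ln(V₂/V₁)/ln(z₂/z₁) = ln(15.2/12.1)/ln(60.0/8.6) = 0.22809/1.94258 = 0.1174
Extrapolate from 60.0 m to 88.9 m: V₃ = 15.2 × (88.9/60.0)^0.1174 = 15.2 × 1.0472 = 15.9181 m/s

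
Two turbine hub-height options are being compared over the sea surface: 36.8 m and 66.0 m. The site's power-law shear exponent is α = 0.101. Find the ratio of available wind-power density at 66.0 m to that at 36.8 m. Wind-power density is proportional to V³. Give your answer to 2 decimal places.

1.19

Speed ratio: V_B/V_A = (z_B/z_A)^α = (66.0/36.8)^0.101 = (1.7935)^0.101 = 1.06078
Power-density ratio: P_B/P_A = (V_B/V_A)³ = (1.06078)³ = 1.19363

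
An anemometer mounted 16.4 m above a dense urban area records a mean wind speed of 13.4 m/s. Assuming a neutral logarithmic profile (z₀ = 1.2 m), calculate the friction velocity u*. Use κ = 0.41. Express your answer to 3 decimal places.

u* ≈ 2.101 m/s

Log law: V(z) = (u*/κ) · ln(z/z₀) ⇒ u* = κ · V / ln(z/z₀)
u* = 0.41 × 13.4 / ln(16.4/1.2) = 0.41 × 13.4 / 2.6150
   = 5.4940 / 2.6150 = 2.1010 m/s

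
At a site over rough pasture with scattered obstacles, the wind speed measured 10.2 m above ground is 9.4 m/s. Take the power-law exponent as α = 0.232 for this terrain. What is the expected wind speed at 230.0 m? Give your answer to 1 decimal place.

Power-law profile: V₂ = V₁ · (z₂/z₁)^α
V₂ = 9.4 × (230.0/10.2)^0.232 = 9.4 × (22.5490)^0.232
    = 9.4 × 2.0603 = 19.3666 m/s

19.4 m/s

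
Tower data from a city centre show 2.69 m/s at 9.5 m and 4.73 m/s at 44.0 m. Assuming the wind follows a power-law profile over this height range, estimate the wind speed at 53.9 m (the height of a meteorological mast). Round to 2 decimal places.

5.10 m/s

First find α: α = ln(V₂/V₁)/ln(z₂/z₁) = ln(4.73/2.69)/ln(44.0/9.5) = 0.56438/1.53290 = 0.3682
Extrapolate from 44.0 m to 53.9 m: V₃ = 4.73 × (53.9/44.0)^0.3682 = 4.73 × 1.0776 = 5.0970 m/s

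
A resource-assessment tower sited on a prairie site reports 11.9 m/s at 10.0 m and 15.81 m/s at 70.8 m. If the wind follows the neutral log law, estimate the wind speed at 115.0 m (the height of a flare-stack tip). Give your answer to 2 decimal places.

Log law: V ∝ ln(z/z₀). From the pair, with r = V₁/V₂ = 0.75269,
ln z₀ = (ln z₁ − r·ln z₂)/(1 − r) = (2.3026 − 0.75269×4.2599)/0.24731 = -3.6543 → z₀ = 0.02588 m
V₃ = V₁ · ln(z₃/z₀)/ln(z₁/z₀) = 11.9 × 8.3993/5.9569 = 16.7790 m/s

16.78 m/s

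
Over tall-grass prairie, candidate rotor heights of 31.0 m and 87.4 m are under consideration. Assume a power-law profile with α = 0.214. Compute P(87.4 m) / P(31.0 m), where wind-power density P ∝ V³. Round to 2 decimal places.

1.95

Speed ratio: V_B/V_A = (z_B/z_A)^α = (87.4/31.0)^0.214 = (2.8194)^0.214 = 1.24834
Power-density ratio: P_B/P_A = (V_B/V_A)³ = (1.24834)³ = 1.94534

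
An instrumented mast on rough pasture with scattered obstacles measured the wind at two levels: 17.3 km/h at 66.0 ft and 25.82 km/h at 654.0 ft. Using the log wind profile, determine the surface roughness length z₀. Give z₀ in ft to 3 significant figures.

Log law: V(z) ∝ ln(z/z₀). With r = V₁/V₂ = 17.3/25.82 = 0.67002,
r · ln(z₂/z₀) = ln(z₁/z₀) ⇒ ln z₀ = (ln z₁ − r·ln z₂)/(1 − r)
ln z₀ = (4.18965 − 0.67002×6.48311) / 0.32998 = -0.4672
z₀ = exp(-0.4672) = 0.6267 ft

z₀ ≈ 0.627 ft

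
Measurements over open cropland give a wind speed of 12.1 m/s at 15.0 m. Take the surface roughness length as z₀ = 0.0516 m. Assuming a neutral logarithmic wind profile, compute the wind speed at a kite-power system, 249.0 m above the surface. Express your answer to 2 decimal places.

Log law: V(z) ∝ ln(z/z₀), so V₂/V₁ = ln(z₂/z₀) / ln(z₁/z₀).
ln(249.0/0.0516) = 8.4817, ln(15.0/0.0516) = 5.6723
V₂ = 12.1 × 8.4817/5.6723 = 12.1 × 1.4953 = 18.0930 m/s

18.09 m/s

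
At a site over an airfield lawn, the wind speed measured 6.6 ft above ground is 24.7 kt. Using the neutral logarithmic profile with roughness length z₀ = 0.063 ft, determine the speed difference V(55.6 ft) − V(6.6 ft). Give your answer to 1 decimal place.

Log law: V₂ = V₁ · ln(z₂/z₀)/ln(z₁/z₀) = 24.7 × 6.7828/4.6517 = 36.0160 kt
ΔV = 36.0160 − 24.7 = 11.3160 kt

11.3 kt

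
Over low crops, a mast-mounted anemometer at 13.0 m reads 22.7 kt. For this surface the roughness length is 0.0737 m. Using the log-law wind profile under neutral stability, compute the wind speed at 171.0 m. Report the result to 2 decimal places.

Log law: V(z) ∝ ln(z/z₀), so V₂/V₁ = ln(z₂/z₀) / ln(z₁/z₀).
ln(171.0/0.0737) = 7.7494, ln(13.0/0.0737) = 5.1727
V₂ = 22.7 × 7.7494/5.1727 = 22.7 × 1.4981 = 34.0077 kt

34.01 kt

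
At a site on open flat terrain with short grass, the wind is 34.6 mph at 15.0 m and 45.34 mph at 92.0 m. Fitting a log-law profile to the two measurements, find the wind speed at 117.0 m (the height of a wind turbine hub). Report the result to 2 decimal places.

Log law: V ∝ ln(z/z₀). From the pair, with r = V₁/V₂ = 0.76312,
ln z₀ = (ln z₁ − r·ln z₂)/(1 − r) = (2.7081 − 0.76312×4.5218)/0.23688 = -3.1351 → z₀ = 0.04350 m
V₃ = V₁ · ln(z₃/z₀)/ln(z₁/z₀) = 34.6 × 7.8973/5.8431 = 46.7634 mph

46.76 mph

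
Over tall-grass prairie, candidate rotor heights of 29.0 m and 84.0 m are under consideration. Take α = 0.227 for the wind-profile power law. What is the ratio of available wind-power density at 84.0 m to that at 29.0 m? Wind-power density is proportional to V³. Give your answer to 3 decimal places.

Speed ratio: V_B/V_A = (z_B/z_A)^α = (84.0/29.0)^0.227 = (2.8966)^0.227 = 1.27305
Power-density ratio: P_B/P_A = (V_B/V_A)³ = (1.27305)³ = 2.06320

2.063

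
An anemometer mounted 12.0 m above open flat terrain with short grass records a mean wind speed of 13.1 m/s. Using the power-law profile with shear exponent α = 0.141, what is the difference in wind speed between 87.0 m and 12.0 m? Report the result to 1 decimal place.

4.2 m/s

Power law: V₂ = V₁ · (z₂/z₁)^α = 13.1 × (7.2500)^0.141 = 17.3212 m/s
ΔV = 17.3212 − 13.1 = 4.2212 m/s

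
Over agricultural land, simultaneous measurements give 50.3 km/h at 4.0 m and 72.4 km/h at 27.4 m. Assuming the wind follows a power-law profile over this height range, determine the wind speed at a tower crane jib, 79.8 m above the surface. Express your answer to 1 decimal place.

88.6 km/h

First find α: α = ln(V₂/V₁)/ln(z₂/z₁) = ln(72.4/50.3)/ln(27.4/4.0) = 0.36420/1.92425 = 0.1893
Extrapolate from 27.4 m to 79.8 m: V₃ = 72.4 × (79.8/27.4)^0.1893 = 72.4 × 1.2242 = 88.6354 km/h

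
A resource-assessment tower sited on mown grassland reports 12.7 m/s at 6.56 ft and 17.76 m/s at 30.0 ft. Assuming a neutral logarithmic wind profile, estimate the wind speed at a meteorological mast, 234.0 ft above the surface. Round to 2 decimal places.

Log law: V ∝ ln(z/z₀). From the pair, with r = V₁/V₂ = 0.71509,
ln z₀ = (ln z₁ − r·ln z₂)/(1 − r) = (1.8810 − 0.71509×3.4012)/0.28491 = -1.9345 → z₀ = 0.1445 ft
V₃ = V₁ · ln(z₃/z₀)/ln(z₁/z₀) = 12.7 × 7.3899/3.8155 = 24.5971 m/s

24.60 m/s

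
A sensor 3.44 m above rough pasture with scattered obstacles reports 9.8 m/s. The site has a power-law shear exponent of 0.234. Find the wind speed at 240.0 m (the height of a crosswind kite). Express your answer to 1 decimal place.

26.5 m/s

Power-law profile: V₂ = V₁ · (z₂/z₁)^α
V₂ = 9.8 × (240.0/3.44)^0.234 = 9.8 × (69.7674)^0.234
    = 9.8 × 2.7003 = 26.4631 m/s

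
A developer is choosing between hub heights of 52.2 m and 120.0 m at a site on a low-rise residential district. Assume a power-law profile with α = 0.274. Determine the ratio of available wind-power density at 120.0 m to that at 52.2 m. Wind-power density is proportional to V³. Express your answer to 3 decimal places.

1.982

Speed ratio: V_B/V_A = (z_B/z_A)^α = (120.0/52.2)^0.274 = (2.2989)^0.274 = 1.25619
Power-density ratio: P_B/P_A = (V_B/V_A)³ = (1.25619)³ = 1.98227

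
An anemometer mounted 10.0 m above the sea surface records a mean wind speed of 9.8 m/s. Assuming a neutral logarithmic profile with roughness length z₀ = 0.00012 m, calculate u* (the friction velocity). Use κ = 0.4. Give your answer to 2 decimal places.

Log law: V(z) = (u*/κ) · ln(z/z₀) ⇒ u* = κ · V / ln(z/z₀)
u* = 0.4 × 9.8 / ln(10.0/0.00012) = 0.4 × 9.8 / 11.3306
   = 3.9200 / 11.3306 = 0.3460 m/s

u* ≈ 0.35 m/s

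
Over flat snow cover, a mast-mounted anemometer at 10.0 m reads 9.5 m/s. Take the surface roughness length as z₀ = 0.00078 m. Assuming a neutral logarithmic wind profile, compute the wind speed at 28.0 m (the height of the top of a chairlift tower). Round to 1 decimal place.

10.5 m/s

Log law: V(z) ∝ ln(z/z₀), so V₂/V₁ = ln(z₂/z₀) / ln(z₁/z₀).
ln(28.0/0.00078) = 10.4884, ln(10.0/0.00078) = 9.4588
V₂ = 9.5 × 10.4884/9.4588 = 9.5 × 1.1089 = 10.5341 m/s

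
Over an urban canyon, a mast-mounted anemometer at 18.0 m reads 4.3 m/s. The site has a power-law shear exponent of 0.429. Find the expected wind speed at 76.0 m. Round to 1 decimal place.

Power-law profile: V₂ = V₁ · (z₂/z₁)^α
V₂ = 4.3 × (76.0/18.0)^0.429 = 4.3 × (4.2222)^0.429
    = 4.3 × 1.8551 = 7.9767 m/s

8.0 m/s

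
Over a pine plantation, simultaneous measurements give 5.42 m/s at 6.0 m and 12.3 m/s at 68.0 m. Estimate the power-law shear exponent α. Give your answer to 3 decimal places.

α ≈ 0.338

Power law: V₂/V₁ = (z₂/z₁)^α ⇒ α = ln(V₂/V₁) / ln(z₂/z₁)
α = ln(12.3/5.42) / ln(68.0/6.0) = ln(2.2694) / ln(11.3333)
  = 0.81950 / 2.42775 = 0.33756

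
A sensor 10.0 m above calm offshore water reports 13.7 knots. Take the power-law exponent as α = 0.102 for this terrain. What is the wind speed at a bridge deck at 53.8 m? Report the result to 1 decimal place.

16.3 knots

Power-law profile: V₂ = V₁ · (z₂/z₁)^α
V₂ = 13.7 × (53.8/10.0)^0.102 = 13.7 × (5.3800)^0.102
    = 13.7 × 1.1872 = 16.2652 knots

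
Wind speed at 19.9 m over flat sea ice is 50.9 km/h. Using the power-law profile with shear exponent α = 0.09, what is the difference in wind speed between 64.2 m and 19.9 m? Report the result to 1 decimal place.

Power law: V₂ = V₁ · (z₂/z₁)^α = 50.9 × (3.2261)^0.09 = 56.5587 km/h
ΔV = 56.5587 − 50.9 = 5.6587 km/h

5.7 km/h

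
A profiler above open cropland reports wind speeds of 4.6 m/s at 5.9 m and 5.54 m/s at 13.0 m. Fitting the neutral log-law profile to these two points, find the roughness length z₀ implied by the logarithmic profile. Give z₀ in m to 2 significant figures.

Log law: V(z) ∝ ln(z/z₀). With r = V₁/V₂ = 4.6/5.54 = 0.83032,
r · ln(z₂/z₀) = ln(z₁/z₀) ⇒ ln z₀ = (ln z₁ − r·ln z₂)/(1 − r)
ln z₀ = (1.77495 − 0.83032×2.56495) / 0.16968 = -2.0910
z₀ = exp(-2.0910) = 0.1236 m

z₀ ≈ 0.12 m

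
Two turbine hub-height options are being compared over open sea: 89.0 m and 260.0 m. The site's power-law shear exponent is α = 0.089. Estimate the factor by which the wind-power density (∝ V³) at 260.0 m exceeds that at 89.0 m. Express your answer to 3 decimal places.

1.331

Speed ratio: V_B/V_A = (z_B/z_A)^α = (260.0/89.0)^0.089 = (2.9213)^0.089 = 1.10011
Power-density ratio: P_B/P_A = (V_B/V_A)³ = (1.10011)³ = 1.33141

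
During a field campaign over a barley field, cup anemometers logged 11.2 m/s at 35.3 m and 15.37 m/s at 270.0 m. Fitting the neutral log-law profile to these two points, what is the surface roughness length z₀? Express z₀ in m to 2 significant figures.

z₀ ≈ 0.15 m

Log law: V(z) ∝ ln(z/z₀). With r = V₁/V₂ = 11.2/15.37 = 0.72869,
r · ln(z₂/z₀) = ln(z₁/z₀) ⇒ ln z₀ = (ln z₁ − r·ln z₂)/(1 − r)
ln z₀ = (3.56388 − 0.72869×5.59842) / 0.27131 = -1.9006
z₀ = exp(-1.9006) = 0.1495 m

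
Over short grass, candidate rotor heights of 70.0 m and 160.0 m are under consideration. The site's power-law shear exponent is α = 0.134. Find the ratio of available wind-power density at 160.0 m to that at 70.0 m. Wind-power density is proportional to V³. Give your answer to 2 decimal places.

Speed ratio: V_B/V_A = (z_B/z_A)^α = (160.0/70.0)^0.134 = (2.2857)^0.134 = 1.11714
Power-density ratio: P_B/P_A = (V_B/V_A)³ = (1.11714)³ = 1.39421

1.39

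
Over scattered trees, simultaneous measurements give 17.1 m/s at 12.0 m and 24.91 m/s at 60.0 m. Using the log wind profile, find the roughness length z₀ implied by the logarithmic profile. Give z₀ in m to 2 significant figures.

Log law: V(z) ∝ ln(z/z₀). With r = V₁/V₂ = 17.1/24.91 = 0.68647,
r · ln(z₂/z₀) = ln(z₁/z₀) ⇒ ln z₀ = (ln z₁ − r·ln z₂)/(1 − r)
ln z₀ = (2.48491 − 0.68647×4.09434) / 0.31353 = -1.0390
z₀ = exp(-1.0390) = 0.3538 m

z₀ ≈ 0.35 m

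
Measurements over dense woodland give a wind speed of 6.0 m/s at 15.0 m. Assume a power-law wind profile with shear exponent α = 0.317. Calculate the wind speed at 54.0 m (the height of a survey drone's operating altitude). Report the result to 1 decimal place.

9.0 m/s

Power-law profile: V₂ = V₁ · (z₂/z₁)^α
V₂ = 6.0 × (54.0/15.0)^0.317 = 6.0 × (3.6000)^0.317
    = 6.0 × 1.5009 = 9.0053 m/s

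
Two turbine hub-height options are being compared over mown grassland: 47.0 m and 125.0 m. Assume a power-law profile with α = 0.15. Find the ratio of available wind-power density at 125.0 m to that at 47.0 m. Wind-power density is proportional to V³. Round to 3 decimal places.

Speed ratio: V_B/V_A = (z_B/z_A)^α = (125.0/47.0)^0.15 = (2.6596)^0.15 = 1.15804
Power-density ratio: P_B/P_A = (V_B/V_A)³ = (1.15804)³ = 1.55298

1.553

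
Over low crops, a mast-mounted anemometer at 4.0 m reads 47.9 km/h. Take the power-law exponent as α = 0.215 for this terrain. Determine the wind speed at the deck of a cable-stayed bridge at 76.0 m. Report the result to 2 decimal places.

90.21 km/h

Power-law profile: V₂ = V₁ · (z₂/z₁)^α
V₂ = 47.9 × (76.0/4.0)^0.215 = 47.9 × (19.0000)^0.215
    = 47.9 × 1.8834 = 90.2127 km/h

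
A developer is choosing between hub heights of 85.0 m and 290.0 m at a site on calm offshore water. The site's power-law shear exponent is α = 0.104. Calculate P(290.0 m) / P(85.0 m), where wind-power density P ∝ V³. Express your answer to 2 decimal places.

1.47

Speed ratio: V_B/V_A = (z_B/z_A)^α = (290.0/85.0)^0.104 = (3.4118)^0.104 = 1.13613
Power-density ratio: P_B/P_A = (V_B/V_A)³ = (1.13613)³ = 1.46652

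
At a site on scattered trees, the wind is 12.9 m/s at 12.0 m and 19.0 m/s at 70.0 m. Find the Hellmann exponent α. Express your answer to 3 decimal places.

α ≈ 0.220

Power law: V₂/V₁ = (z₂/z₁)^α ⇒ α = ln(V₂/V₁) / ln(z₂/z₁)
α = ln(19.0/12.9) / ln(70.0/12.0) = ln(1.4729) / ln(5.8333)
  = 0.38721 / 1.76359 = 0.21956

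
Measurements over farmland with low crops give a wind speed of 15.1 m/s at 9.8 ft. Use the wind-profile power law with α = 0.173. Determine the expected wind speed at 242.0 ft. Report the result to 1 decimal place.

Power-law profile: V₂ = V₁ · (z₂/z₁)^α
V₂ = 15.1 × (242.0/9.8)^0.173 = 15.1 × (24.6939)^0.173
    = 15.1 × 1.7415 = 26.2963 m/s

26.3 m/s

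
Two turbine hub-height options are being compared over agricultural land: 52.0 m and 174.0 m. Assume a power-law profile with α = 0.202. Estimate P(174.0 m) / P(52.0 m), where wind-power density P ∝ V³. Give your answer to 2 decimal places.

Speed ratio: V_B/V_A = (z_B/z_A)^α = (174.0/52.0)^0.202 = (3.3462)^0.202 = 1.27632
Power-density ratio: P_B/P_A = (V_B/V_A)³ = (1.27632)³ = 2.07910

2.08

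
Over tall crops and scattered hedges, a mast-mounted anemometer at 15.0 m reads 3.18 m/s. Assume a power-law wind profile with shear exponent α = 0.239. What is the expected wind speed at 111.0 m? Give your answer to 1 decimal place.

Power-law profile: V₂ = V₁ · (z₂/z₁)^α
V₂ = 3.18 × (111.0/15.0)^0.239 = 3.18 × (7.4000)^0.239
    = 3.18 × 1.6134 = 5.1307 m/s

5.1 m/s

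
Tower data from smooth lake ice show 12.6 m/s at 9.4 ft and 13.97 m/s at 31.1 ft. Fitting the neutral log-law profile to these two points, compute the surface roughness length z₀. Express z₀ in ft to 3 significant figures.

z₀ ≈ 0.000156 ft

Log law: V(z) ∝ ln(z/z₀). With r = V₁/V₂ = 12.6/13.97 = 0.90193,
r · ln(z₂/z₀) = ln(z₁/z₀) ⇒ ln z₀ = (ln z₁ − r·ln z₂)/(1 − r)
ln z₀ = (2.24071 − 0.90193×3.43721) / 0.09807 = -8.7636
z₀ = exp(-8.7636) = 0.0001563 ft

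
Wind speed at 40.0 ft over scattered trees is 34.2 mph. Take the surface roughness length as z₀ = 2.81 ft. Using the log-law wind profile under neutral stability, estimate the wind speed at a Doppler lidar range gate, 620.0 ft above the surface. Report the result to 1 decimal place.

69.5 mph

Log law: V(z) ∝ ln(z/z₀), so V₂/V₁ = ln(z₂/z₀) / ln(z₁/z₀).
ln(620.0/2.81) = 5.3965, ln(40.0/2.81) = 2.6557
V₂ = 34.2 × 5.3965/2.6557 = 34.2 × 2.0321 = 69.4965 mph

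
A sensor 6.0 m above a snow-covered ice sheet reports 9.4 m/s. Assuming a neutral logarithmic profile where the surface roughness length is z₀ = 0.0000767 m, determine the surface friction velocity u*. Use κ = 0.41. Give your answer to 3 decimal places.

u* ≈ 0.342 m/s

Log law: V(z) = (u*/κ) · ln(z/z₀) ⇒ u* = κ · V / ln(z/z₀)
u* = 0.41 × 9.4 / ln(6.0/0.0000767) = 0.41 × 9.4 / 11.2674
   = 3.8540 / 11.2674 = 0.3420 m/s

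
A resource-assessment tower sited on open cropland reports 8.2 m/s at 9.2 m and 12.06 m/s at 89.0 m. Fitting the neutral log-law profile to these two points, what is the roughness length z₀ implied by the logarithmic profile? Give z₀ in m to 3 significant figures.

Log law: V(z) ∝ ln(z/z₀). With r = V₁/V₂ = 8.2/12.06 = 0.67993,
r · ln(z₂/z₀) = ln(z₁/z₀) ⇒ ln z₀ = (ln z₁ − r·ln z₂)/(1 − r)
ln z₀ = (2.21920 − 0.67993×4.48864) / 0.32007 = -2.6019
z₀ = exp(-2.6019) = 0.07413 m

z₀ ≈ 0.0741 m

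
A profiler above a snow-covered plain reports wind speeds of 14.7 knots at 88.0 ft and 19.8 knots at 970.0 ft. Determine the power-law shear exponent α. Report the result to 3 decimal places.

Power law: V₂/V₁ = (z₂/z₁)^α ⇒ α = ln(V₂/V₁) / ln(z₂/z₁)
α = ln(19.8/14.7) / ln(970.0/88.0) = ln(1.3469) / ln(11.0227)
  = 0.29783 / 2.39996 = 0.12410

α ≈ 0.124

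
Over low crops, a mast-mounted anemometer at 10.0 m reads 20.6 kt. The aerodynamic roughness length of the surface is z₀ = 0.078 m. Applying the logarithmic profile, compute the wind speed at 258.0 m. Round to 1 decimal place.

Log law: V(z) ∝ ln(z/z₀), so V₂/V₁ = ln(z₂/z₀) / ln(z₁/z₀).
ln(258.0/0.078) = 8.1040, ln(10.0/0.078) = 4.8536
V₂ = 20.6 × 8.1040/4.8536 = 20.6 × 1.6697 = 34.3954 kt

34.4 kt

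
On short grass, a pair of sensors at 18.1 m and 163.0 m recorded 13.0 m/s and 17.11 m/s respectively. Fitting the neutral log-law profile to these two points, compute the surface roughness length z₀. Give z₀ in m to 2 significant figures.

z₀ ≈ 0.017 m

Log law: V(z) ∝ ln(z/z₀). With r = V₁/V₂ = 13.0/17.11 = 0.75979,
r · ln(z₂/z₀) = ln(z₁/z₀) ⇒ ln z₀ = (ln z₁ − r·ln z₂)/(1 − r)
ln z₀ = (2.89591 − 0.75979×5.09375) / 0.24021 = -4.0559
z₀ = exp(-4.0559) = 0.01732 m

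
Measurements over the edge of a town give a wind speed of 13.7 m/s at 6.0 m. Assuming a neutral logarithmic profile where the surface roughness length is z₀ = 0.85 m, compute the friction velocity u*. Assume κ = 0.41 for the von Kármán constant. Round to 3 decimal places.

u* ≈ 2.874 m/s

Log law: V(z) = (u*/κ) · ln(z/z₀) ⇒ u* = κ · V / ln(z/z₀)
u* = 0.41 × 13.7 / ln(6.0/0.85) = 0.41 × 13.7 / 1.9543
   = 5.6170 / 1.9543 = 2.8742 m/s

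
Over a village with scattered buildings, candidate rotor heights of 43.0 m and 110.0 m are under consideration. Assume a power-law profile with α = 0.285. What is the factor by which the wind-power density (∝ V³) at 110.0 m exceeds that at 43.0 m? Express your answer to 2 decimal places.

Speed ratio: V_B/V_A = (z_B/z_A)^α = (110.0/43.0)^0.285 = (2.5581)^0.285 = 1.30695
Power-density ratio: P_B/P_A = (V_B/V_A)³ = (1.30695)³ = 2.23242

2.23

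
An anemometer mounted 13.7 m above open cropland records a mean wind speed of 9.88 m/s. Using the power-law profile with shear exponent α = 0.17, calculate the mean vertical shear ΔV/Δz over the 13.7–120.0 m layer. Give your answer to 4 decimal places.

0.0415 m/s/m

Power law: V₂ = V₁ · (z₂/z₁)^α = 9.88 × (8.7591)^0.17 = 14.2881 m/s
ΔV/Δz = (14.2881 − 9.88)/(120.0 − 13.7) = 4.4081/106.3000 = 0.04147 m/s/m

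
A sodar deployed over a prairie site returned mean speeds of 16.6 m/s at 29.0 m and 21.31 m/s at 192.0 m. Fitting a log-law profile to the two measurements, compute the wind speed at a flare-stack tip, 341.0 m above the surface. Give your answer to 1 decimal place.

Log law: V ∝ ln(z/z₀). From the pair, with r = V₁/V₂ = 0.77898,
ln z₀ = (ln z₁ − r·ln z₂)/(1 − r) = (3.3673 − 0.77898×5.2575)/0.22102 = -3.2946 → z₀ = 0.03708 m
V₃ = V₁ · ln(z₃/z₀)/ln(z₁/z₀) = 16.6 × 9.1264/6.6618 = 22.7413 m/s

22.7 m/s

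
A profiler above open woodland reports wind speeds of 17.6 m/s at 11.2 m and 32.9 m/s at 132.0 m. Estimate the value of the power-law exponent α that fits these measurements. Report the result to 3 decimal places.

α ≈ 0.254

Power law: V₂/V₁ = (z₂/z₁)^α ⇒ α = ln(V₂/V₁) / ln(z₂/z₁)
α = ln(32.9/17.6) / ln(132.0/11.2) = ln(1.8693) / ln(11.7857)
  = 0.62557 / 2.46689 = 0.25359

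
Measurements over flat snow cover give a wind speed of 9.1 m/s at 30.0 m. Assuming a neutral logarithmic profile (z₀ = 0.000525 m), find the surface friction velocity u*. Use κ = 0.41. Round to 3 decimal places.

Log law: V(z) = (u*/κ) · ln(z/z₀) ⇒ u* = κ · V / ln(z/z₀)
u* = 0.41 × 9.1 / ln(30.0/0.000525) = 0.41 × 9.1 / 10.9533
   = 3.7310 / 10.9533 = 0.3406 m/s

u* ≈ 0.341 m/s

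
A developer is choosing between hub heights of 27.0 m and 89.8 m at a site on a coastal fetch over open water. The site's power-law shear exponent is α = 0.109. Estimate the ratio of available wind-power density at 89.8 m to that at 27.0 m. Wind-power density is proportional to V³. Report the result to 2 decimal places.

Speed ratio: V_B/V_A = (z_B/z_A)^α = (89.8/27.0)^0.109 = (3.3259)^0.109 = 1.13996
Power-density ratio: P_B/P_A = (V_B/V_A)³ = (1.13996)³ = 1.48138

1.48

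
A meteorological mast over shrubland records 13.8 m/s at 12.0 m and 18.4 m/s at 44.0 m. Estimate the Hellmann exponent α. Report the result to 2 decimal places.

α ≈ 0.22

Power law: V₂/V₁ = (z₂/z₁)^α ⇒ α = ln(V₂/V₁) / ln(z₂/z₁)
α = ln(18.4/13.8) / ln(44.0/12.0) = ln(1.3333) / ln(3.6667)
  = 0.28768 / 1.29928 = 0.22142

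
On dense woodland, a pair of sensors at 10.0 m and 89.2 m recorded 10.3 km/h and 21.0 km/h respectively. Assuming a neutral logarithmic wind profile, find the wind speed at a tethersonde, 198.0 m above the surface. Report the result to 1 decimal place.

Log law: V ∝ ln(z/z₀). From the pair, with r = V₁/V₂ = 0.49048,
ln z₀ = (ln z₁ − r·ln z₂)/(1 − r) = (2.3026 − 0.49048×4.4909)/0.50952 = 0.1961 → z₀ = 1.217 m
V₃ = V₁ · ln(z₃/z₀)/ln(z₁/z₀) = 10.3 × 5.0922/2.1065 = 24.8989 km/h

24.9 km/h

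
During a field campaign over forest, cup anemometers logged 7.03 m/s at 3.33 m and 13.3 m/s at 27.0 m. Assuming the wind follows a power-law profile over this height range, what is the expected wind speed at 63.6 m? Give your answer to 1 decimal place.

First find α: α = ln(V₂/V₁)/ln(z₂/z₁) = ln(13.3/7.03)/ln(27.0/3.33) = 0.63758/2.09286 = 0.3046
Extrapolate from 27.0 m to 63.6 m: V₃ = 13.3 × (63.6/27.0)^0.3046 = 13.3 × 1.2982 = 17.2666 m/s

17.3 m/s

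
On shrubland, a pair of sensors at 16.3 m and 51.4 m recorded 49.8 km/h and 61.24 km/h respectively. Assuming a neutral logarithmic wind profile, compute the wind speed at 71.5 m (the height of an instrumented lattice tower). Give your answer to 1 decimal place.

64.5 km/h

Log law: V ∝ ln(z/z₀). From the pair, with r = V₁/V₂ = 0.81319,
ln z₀ = (ln z₁ − r·ln z₂)/(1 − r) = (2.7912 − 0.81319×3.9396)/0.18681 = -2.2083 → z₀ = 0.1099 m
V₃ = V₁ · ln(z₃/z₀)/ln(z₁/z₀) = 49.8 × 6.4780/4.9995 = 64.5277 km/h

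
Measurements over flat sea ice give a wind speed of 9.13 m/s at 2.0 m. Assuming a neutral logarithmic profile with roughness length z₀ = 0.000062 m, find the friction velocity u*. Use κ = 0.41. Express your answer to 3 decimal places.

Log law: V(z) = (u*/κ) · ln(z/z₀) ⇒ u* = κ · V / ln(z/z₀)
u* = 0.41 × 9.13 / ln(2.0/0.000062) = 0.41 × 9.13 / 10.3815
   = 3.7433 / 10.3815 = 0.3606 m/s

u* ≈ 0.361 m/s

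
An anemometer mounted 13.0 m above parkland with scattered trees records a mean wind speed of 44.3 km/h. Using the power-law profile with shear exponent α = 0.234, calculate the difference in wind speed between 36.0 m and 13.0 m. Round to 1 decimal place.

Power law: V₂ = V₁ · (z₂/z₁)^α = 44.3 × (2.7692)^0.234 = 56.2232 km/h
ΔV = 56.2232 − 44.3 = 11.9232 km/h

11.9 km/h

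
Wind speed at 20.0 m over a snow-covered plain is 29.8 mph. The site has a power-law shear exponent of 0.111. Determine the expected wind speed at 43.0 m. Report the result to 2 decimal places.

Power-law profile: V₂ = V₁ · (z₂/z₁)^α
V₂ = 29.8 × (43.0/20.0)^0.111 = 29.8 × (2.1500)^0.111
    = 29.8 × 1.0887 = 32.4427 mph

32.44 mph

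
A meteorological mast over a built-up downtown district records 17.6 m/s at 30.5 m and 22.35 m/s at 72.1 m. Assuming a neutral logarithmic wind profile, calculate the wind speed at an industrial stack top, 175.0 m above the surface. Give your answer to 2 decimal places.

Log law: V ∝ ln(z/z₀). From the pair, with r = V₁/V₂ = 0.78747,
ln z₀ = (ln z₁ − r·ln z₂)/(1 − r) = (3.4177 − 0.78747×4.2781)/0.21253 = 0.2300 → z₀ = 1.259 m
V₃ = V₁ · ln(z₃/z₀)/ln(z₁/z₀) = 17.6 × 4.9348/3.1877 = 27.2458 m/s

27.25 m/s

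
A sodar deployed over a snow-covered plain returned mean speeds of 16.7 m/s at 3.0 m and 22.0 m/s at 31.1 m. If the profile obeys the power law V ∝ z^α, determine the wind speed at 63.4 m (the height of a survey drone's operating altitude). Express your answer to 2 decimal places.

23.93 m/s

First find α: α = ln(V₂/V₁)/ln(z₂/z₁) = ln(22.0/16.7)/ln(31.1/3.0) = 0.27563/2.33860 = 0.1179
Extrapolate from 31.1 m to 63.4 m: V₃ = 22.0 × (63.4/31.1)^0.1179 = 22.0 × 1.0876 = 23.9266 m/s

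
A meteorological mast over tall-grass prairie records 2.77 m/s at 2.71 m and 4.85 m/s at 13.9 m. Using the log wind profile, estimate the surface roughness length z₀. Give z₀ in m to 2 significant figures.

Log law: V(z) ∝ ln(z/z₀). With r = V₁/V₂ = 2.77/4.85 = 0.57113,
r · ln(z₂/z₀) = ln(z₁/z₀) ⇒ ln z₀ = (ln z₁ − r·ln z₂)/(1 − r)
ln z₀ = (0.99695 − 0.57113×2.63189) / 0.42887 = -1.1804
z₀ = exp(-1.1804) = 0.3072 m

z₀ ≈ 0.31 m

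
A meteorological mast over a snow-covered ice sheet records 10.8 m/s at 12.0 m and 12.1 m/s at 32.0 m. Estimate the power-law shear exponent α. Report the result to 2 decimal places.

Power law: V₂/V₁ = (z₂/z₁)^α ⇒ α = ln(V₂/V₁) / ln(z₂/z₁)
α = ln(12.1/10.8) / ln(32.0/12.0) = ln(1.1204) / ln(2.6667)
  = 0.11366 / 0.98083 = 0.11588

α ≈ 0.12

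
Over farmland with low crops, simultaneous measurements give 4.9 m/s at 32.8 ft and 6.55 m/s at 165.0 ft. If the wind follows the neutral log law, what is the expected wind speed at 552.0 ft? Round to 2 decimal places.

Log law: V ∝ ln(z/z₀). From the pair, with r = V₁/V₂ = 0.74809,
ln z₀ = (ln z₁ − r·ln z₂)/(1 − r) = (3.4904 − 0.74809×5.1059)/0.25191 = -1.3072 → z₀ = 0.2706 ft
V₃ = V₁ · ln(z₃/z₀)/ln(z₁/z₀) = 4.9 × 7.6207/4.7976 = 7.7834 m/s

7.78 m/s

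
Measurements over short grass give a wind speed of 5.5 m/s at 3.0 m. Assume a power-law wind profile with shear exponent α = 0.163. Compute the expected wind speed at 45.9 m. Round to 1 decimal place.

8.6 m/s

Power-law profile: V₂ = V₁ · (z₂/z₁)^α
V₂ = 5.5 × (45.9/3.0)^0.163 = 5.5 × (15.3000)^0.163
    = 5.5 × 1.5599 = 8.5796 m/s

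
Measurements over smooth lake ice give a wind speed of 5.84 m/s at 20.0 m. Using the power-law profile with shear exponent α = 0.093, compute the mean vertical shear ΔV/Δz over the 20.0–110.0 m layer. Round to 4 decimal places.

0.0111 m/s/m

Power law: V₂ = V₁ · (z₂/z₁)^α = 5.84 × (5.5000)^0.093 = 6.8433 m/s
ΔV/Δz = (6.8433 − 5.84)/(110.0 − 20.0) = 1.0033/90.0000 = 0.01115 m/s/m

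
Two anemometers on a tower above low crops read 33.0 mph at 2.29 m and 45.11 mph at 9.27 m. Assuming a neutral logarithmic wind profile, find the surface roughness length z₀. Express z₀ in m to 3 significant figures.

z₀ ≈ 0.0507 m

Log law: V(z) ∝ ln(z/z₀). With r = V₁/V₂ = 33.0/45.11 = 0.73155,
r · ln(z₂/z₀) = ln(z₁/z₀) ⇒ ln z₀ = (ln z₁ − r·ln z₂)/(1 − r)
ln z₀ = (0.82855 − 0.73155×2.22678) / 0.26845 = -2.9817
z₀ = exp(-2.9817) = 0.05071 m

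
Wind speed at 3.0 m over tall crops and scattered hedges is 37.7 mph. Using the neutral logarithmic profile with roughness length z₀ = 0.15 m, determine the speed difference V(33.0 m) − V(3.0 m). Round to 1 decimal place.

Log law: V₂ = V₁ · ln(z₂/z₀)/ln(z₁/z₀) = 37.7 × 5.3936/2.9957 = 67.8765 mph
ΔV = 67.8765 − 37.7 = 30.1765 mph

30.2 mph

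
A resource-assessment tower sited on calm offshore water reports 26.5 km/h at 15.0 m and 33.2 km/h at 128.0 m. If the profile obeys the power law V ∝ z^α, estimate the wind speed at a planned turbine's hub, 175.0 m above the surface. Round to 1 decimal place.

First find α: α = ln(V₂/V₁)/ln(z₂/z₁) = ln(33.2/26.5)/ln(128.0/15.0) = 0.22541/2.14398 = 0.1051
Extrapolate from 128.0 m to 175.0 m: V₃ = 33.2 × (175.0/128.0)^0.1051 = 33.2 × 1.0334 = 34.3098 km/h

34.3 km/h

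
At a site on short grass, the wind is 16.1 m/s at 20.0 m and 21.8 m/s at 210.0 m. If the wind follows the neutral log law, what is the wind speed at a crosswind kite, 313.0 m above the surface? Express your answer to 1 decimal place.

Log law: V ∝ ln(z/z₀). From the pair, with r = V₁/V₂ = 0.73853,
ln z₀ = (ln z₁ − r·ln z₂)/(1 − r) = (2.9957 − 0.73853×5.3471)/0.26147 = -3.6459 → z₀ = 0.02610 m
V₃ = V₁ · ln(z₃/z₀)/ln(z₁/z₀) = 16.1 × 9.3921/6.6416 = 22.7675 m/s

22.8 m/s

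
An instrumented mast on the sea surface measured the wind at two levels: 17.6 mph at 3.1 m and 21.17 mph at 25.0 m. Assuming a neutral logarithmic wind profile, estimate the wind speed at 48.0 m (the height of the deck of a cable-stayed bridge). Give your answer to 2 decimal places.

Log law: V ∝ ln(z/z₀). From the pair, with r = V₁/V₂ = 0.83137,
ln z₀ = (ln z₁ − r·ln z₂)/(1 − r) = (1.1314 − 0.83137×3.2189)/0.16863 = -9.1598 → z₀ = 0.0001052 m
V₃ = V₁ · ln(z₃/z₀)/ln(z₁/z₀) = 17.6 × 13.0310/10.2912 = 22.2856 mph

22.29 mph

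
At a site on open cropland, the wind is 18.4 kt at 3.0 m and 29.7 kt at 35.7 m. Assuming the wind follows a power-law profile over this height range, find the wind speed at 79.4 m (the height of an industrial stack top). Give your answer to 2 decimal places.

First find α: α = ln(V₂/V₁)/ln(z₂/z₁) = ln(29.7/18.4)/ln(35.7/3.0) = 0.47880/2.47654 = 0.1933
Extrapolate from 35.7 m to 79.4 m: V₃ = 29.7 × (79.4/35.7)^0.1933 = 29.7 × 1.1671 = 34.6635 kt

34.66 kt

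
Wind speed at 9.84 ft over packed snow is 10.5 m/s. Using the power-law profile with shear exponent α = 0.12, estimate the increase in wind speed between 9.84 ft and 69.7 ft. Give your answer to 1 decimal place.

2.8 m/s

Power law: V₂ = V₁ · (z₂/z₁)^α = 10.5 × (7.0833)^0.12 = 13.2806 m/s
ΔV = 13.2806 − 10.5 = 2.7806 m/s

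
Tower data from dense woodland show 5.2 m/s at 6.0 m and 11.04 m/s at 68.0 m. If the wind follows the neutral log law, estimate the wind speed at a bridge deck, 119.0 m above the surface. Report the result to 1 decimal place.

12.4 m/s

Log law: V ∝ ln(z/z₀). From the pair, with r = V₁/V₂ = 0.47101,
ln z₀ = (ln z₁ − r·ln z₂)/(1 − r) = (1.7918 − 0.47101×4.2195)/0.52899 = -0.3699 → z₀ = 0.6908 m
V₃ = V₁ · ln(z₃/z₀)/ln(z₁/z₀) = 5.2 × 5.1491/2.1617 = 12.3862 m/s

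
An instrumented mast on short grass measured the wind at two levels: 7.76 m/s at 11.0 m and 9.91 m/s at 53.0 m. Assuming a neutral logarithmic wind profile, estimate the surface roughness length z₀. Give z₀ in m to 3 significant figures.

z₀ ≈ 0.0377 m

Log law: V(z) ∝ ln(z/z₀). With r = V₁/V₂ = 7.76/9.91 = 0.78305,
r · ln(z₂/z₀) = ln(z₁/z₀) ⇒ ln z₀ = (ln z₁ − r·ln z₂)/(1 − r)
ln z₀ = (2.39790 − 0.78305×3.97029) / 0.21695 = -3.2774
z₀ = exp(-3.2774) = 0.03773 m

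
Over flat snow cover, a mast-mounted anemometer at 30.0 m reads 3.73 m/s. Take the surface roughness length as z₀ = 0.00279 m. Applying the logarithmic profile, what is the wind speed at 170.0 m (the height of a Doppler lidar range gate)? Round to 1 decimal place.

4.4 m/s

Log law: V(z) ∝ ln(z/z₀), so V₂/V₁ = ln(z₂/z₀) / ln(z₁/z₀).
ln(170.0/0.00279) = 11.0175, ln(30.0/0.00279) = 9.2829
V₂ = 3.73 × 11.0175/9.2829 = 3.73 × 1.1869 = 4.4270 m/s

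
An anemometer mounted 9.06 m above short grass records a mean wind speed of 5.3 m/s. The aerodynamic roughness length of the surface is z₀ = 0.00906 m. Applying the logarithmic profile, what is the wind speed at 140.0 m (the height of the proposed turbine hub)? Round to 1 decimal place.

Log law: V(z) ∝ ln(z/z₀), so V₂/V₁ = ln(z₂/z₀) / ln(z₁/z₀).
ln(140.0/0.00906) = 9.6455, ln(9.06/0.00906) = 6.9078
V₂ = 5.3 × 9.6455/6.9078 = 5.3 × 1.3963 = 7.4006 m/s

7.4 m/s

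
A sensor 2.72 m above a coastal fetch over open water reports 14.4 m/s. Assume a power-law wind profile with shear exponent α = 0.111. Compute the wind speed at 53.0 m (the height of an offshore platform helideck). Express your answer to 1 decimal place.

Power-law profile: V₂ = V₁ · (z₂/z₁)^α
V₂ = 14.4 × (53.0/2.72)^0.111 = 14.4 × (19.4853)^0.111
    = 14.4 × 1.3905 = 20.0226 m/s

20.0 m/s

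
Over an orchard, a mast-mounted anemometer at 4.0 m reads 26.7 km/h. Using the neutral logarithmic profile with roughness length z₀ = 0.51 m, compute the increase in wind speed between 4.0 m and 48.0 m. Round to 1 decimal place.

Log law: V₂ = V₁ · ln(z₂/z₀)/ln(z₁/z₀) = 26.7 × 4.5445/2.0596 = 58.9129 km/h
ΔV = 58.9129 − 26.7 = 32.2129 km/h

32.2 km/h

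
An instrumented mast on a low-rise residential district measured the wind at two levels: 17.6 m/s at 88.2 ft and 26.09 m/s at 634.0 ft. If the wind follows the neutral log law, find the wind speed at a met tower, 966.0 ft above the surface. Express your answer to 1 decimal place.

Log law: V ∝ ln(z/z₀). From the pair, with r = V₁/V₂ = 0.67459,
ln z₀ = (ln z₁ − r·ln z₂)/(1 − r) = (4.4796 − 0.67459×6.4520)/0.32541 = 0.3907 → z₀ = 1.478 ft
V₃ = V₁ · ln(z₃/z₀)/ln(z₁/z₀) = 17.6 × 6.4825/4.0889 = 27.9026 m/s

27.9 m/s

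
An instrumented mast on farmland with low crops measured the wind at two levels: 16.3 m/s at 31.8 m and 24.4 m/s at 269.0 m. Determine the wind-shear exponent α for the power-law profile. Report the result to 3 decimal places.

Power law: V₂/V₁ = (z₂/z₁)^α ⇒ α = ln(V₂/V₁) / ln(z₂/z₁)
α = ln(24.4/16.3) / ln(269.0/31.8) = ln(1.4969) / ln(8.4591)
  = 0.40342 / 2.13525 = 0.18893

α ≈ 0.189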